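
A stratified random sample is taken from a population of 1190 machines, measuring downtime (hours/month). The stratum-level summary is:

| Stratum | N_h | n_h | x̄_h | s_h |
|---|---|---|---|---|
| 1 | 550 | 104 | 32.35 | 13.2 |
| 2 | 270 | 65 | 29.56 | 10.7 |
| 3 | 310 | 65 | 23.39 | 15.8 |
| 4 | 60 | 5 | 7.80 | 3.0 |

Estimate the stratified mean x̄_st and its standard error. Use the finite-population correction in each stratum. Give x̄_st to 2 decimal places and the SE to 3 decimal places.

x̄_st ≈ 28.15, SE ≈ 0.754

x̄_st = Σ W_h x̄_h = (550·32.35 + 270·29.56 + 310·23.39 + 60·7.80)/1190 = 28.14504
V̂(x̄_st) = Σ W_h² (1 − n_h/N_h) s_h²/n_h, with W_h = N_h/N and N = 1190:
  stratum 1: (550/1190)²·(1 − 104/550)·13.2²/104 = 0.290214
  stratum 2: (270/1190)²·(1 − 65/270)·10.7²/65 = 0.0688459
  stratum 3: (310/1190)²·(1 − 65/310)·15.8²/65 = 0.205985
  stratum 4: (60/1190)²·(1 − 5/60)·3.0²/5 = 0.00419462
V̂(x̄_st) = 0.569239
SE(x̄_st) = √0.569239 = 0.754479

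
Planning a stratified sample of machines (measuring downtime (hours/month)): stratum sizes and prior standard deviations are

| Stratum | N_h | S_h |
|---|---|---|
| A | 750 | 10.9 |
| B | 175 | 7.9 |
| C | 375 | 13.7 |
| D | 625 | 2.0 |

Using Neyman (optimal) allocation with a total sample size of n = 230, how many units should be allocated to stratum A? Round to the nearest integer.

118

Neyman allocation: n_h = n · N_h S_h / Σ N_i S_i, with n = 230.
  stratum A: N_h·S_h = 750·10.9 = 8175.00
  stratum B: N_h·S_h = 175·7.9 = 1382.50
  stratum C: N_h·S_h = 375·13.7 = 5137.50
  stratum D: N_h·S_h = 625·2.0 = 1250.00
Σ N_h S_h = 15945.00
n for stratum A = 230·8175.00/15945.00 = 117.921 → 118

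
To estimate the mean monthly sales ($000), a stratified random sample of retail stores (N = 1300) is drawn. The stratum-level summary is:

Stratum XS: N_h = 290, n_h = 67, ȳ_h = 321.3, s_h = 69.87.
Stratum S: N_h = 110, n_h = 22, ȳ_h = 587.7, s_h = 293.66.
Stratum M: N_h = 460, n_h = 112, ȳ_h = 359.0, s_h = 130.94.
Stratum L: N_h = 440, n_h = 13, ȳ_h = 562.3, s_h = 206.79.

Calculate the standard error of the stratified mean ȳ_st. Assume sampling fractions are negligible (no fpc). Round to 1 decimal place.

SE(ȳ_st) ≈ 20.7

V̂(ȳ_st) = Σ W_h² s_h²/n_h, with W_h = N_h/N and N = 1300:
  stratum XS: (290/1300)²·69.87²/67 = 3.6259
  stratum S: (110/1300)²·293.66²/22 = 28.065
  stratum M: (460/1300)²·130.94²/112 = 19.1671
  stratum L: (440/1300)²·206.79²/13 = 376.82
V̂(ȳ_st) = 427.678
SE(ȳ_st) = √427.678 = 20.6804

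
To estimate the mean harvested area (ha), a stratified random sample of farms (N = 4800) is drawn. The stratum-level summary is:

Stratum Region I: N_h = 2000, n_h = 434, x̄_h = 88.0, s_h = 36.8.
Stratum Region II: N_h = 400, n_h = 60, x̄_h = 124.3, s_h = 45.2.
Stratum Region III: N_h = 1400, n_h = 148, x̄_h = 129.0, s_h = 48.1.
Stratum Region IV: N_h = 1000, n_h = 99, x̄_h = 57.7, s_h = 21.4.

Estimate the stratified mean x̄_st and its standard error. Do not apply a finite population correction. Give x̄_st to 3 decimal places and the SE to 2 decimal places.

x̄_st ≈ 96.671, SE ≈ 1.52

x̄_st = Σ W_h x̄_h = (2000·88.0 + 400·124.3 + 1400·129.0 + 1000·57.7)/4800 = 96.67083
V̂(x̄_st) = Σ W_h² s_h²/n_h, with W_h = N_h/N and N = 4800:
  stratum Region I: (2000/4800)²·36.8²/434 = 0.541731
  stratum Region II: (400/4800)²·45.2²/60 = 0.236463
  stratum Region III: (1400/4800)²·48.1²/148 = 1.32985
  stratum Region IV: (1000/4800)²·21.4²/99 = 0.200775
V̂(x̄_st) = 2.30882
SE(x̄_st) = √2.30882 = 1.51948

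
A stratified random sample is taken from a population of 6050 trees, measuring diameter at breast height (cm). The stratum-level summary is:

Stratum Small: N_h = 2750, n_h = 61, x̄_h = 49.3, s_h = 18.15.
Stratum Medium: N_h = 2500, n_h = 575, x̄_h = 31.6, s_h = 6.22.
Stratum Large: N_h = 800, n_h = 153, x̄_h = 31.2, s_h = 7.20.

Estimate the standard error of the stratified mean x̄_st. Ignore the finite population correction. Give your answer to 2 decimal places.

SE(x̄_st) ≈ 1.06

V̂(x̄_st) = Σ W_h² s_h²/n_h, with W_h = N_h/N and N = 6050:
  stratum Small: (2750/6050)²·18.15²/61 = 1.11578
  stratum Medium: (2500/6050)²·6.22²/575 = 0.011489
  stratum Large: (800/6050)²·7.20²/153 = 0.00592438
V̂(x̄_st) = 1.13319
SE(x̄_st) = √1.13319 = 1.06451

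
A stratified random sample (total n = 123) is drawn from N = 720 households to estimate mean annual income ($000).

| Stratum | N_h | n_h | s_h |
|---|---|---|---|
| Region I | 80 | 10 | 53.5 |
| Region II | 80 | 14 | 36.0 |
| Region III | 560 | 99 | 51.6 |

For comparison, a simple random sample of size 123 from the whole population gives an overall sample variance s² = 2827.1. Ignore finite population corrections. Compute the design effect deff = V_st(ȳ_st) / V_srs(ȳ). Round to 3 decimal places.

deff ≈ 0.911

V̂(ȳ_st) = Σ W_h² s_h²/n_h, with W_h = N_h/N and N = 720:
  stratum Region I: (80/720)²·53.5²/10 = 3.53364
  stratum Region II: (80/720)²·36.0²/14 = 1.14286
  stratum Region III: (560/720)²·51.6²/99 = 16.2695
V_st = 20.946
V_srs = s²/n = 2827.1/123 = 22.9846
deff = V_st / V_srs = 20.946/22.9846 = 0.9113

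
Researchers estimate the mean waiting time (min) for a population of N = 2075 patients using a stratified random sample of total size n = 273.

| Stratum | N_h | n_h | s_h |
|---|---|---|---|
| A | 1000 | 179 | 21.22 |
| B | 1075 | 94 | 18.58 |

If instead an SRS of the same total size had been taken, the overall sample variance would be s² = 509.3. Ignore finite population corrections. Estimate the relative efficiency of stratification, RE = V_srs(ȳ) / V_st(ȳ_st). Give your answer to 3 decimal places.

RE ≈ 1.188

V̂(ȳ_st) = Σ W_h² s_h²/n_h, with W_h = N_h/N and N = 2075:
  stratum A: (1000/2075)²·21.22²/179 = 0.584254
  stratum B: (1075/2075)²·18.58²/94 = 0.985699
V_st = 1.56995
V_srs = s²/n = 509.3/273 = 1.86557
Relative efficiency = V_srs / V_st = 1.86557/1.56995 = 1.1883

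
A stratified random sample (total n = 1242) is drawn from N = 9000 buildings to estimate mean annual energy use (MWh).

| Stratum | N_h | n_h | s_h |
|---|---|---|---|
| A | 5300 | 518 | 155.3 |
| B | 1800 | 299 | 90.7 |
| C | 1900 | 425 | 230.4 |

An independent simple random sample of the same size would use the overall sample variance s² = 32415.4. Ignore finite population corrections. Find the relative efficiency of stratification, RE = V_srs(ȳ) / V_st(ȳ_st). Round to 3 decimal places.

V̂(ȳ_st) = Σ W_h² s_h²/n_h, with W_h = N_h/N and N = 9000:
  stratum A: (5300/9000)²·155.3²/518 = 16.1466
  stratum B: (1800/9000)²·90.7²/299 = 1.10053
  stratum C: (1900/9000)²·230.4²/425 = 5.5667
V_st = 22.8138
V_srs = s²/n = 32415.4/1242 = 26.0994
Relative efficiency = V_srs / V_st = 26.0994/22.8138 = 1.1440

RE ≈ 1.144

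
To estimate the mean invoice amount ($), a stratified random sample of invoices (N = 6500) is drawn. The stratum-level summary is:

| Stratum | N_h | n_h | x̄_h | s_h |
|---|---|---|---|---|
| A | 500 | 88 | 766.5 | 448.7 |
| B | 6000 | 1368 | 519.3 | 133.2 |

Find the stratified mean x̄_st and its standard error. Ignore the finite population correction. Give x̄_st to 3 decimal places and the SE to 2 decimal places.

x̄_st = Σ W_h x̄_h = (500·766.5 + 6000·519.3)/6500 = 538.31538
V̂(x̄_st) = Σ W_h² s_h²/n_h, with W_h = N_h/N and N = 6500:
  stratum A: (500/6500)²·448.7²/88 = 13.5376
  stratum B: (6000/6500)²·133.2²/1368 = 11.0509
V̂(x̄_st) = 24.5885
SE(x̄_st) = √24.5885 = 4.95868

x̄_st ≈ 538.315, SE ≈ 4.96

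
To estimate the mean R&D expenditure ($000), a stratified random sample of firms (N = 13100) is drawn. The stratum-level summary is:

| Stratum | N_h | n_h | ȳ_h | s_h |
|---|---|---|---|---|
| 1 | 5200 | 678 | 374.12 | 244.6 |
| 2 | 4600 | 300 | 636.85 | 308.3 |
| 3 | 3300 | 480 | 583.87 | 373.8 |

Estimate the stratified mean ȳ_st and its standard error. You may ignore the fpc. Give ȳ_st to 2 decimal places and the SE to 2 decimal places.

ȳ_st ≈ 519.21, SE ≈ 8.45

ȳ_st = Σ W_h ȳ_h = (5200·374.12 + 4600·636.85 + 3300·583.87)/13100 = 519.21412
V̂(ȳ_st) = Σ W_h² s_h²/n_h, with W_h = N_h/N and N = 13100:
  stratum 1: (5200/13100)²·244.6²/678 = 13.9042
  stratum 2: (4600/13100)²·308.3²/300 = 39.066
  stratum 3: (3300/13100)²·373.8²/480 = 18.4724
V̂(ȳ_st) = 71.4426
SE(ȳ_st) = √71.4426 = 8.45237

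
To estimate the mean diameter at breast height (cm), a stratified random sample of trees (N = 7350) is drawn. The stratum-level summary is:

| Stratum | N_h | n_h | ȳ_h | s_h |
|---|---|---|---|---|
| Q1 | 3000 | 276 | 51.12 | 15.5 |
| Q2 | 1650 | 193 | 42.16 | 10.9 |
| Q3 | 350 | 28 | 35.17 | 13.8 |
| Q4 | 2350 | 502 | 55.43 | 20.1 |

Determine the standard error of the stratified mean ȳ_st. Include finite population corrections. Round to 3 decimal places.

V̂(ȳ_st) = Σ W_h² (1 − n_h/N_h) s_h²/n_h, with W_h = N_h/N and N = 7350:
  stratum Q1: (3000/7350)²·(1 − 276/3000)·15.5²/276 = 0.131676
  stratum Q2: (1650/7350)²·(1 − 193/1650)·10.9²/193 = 0.0273946
  stratum Q3: (350/7350)²·(1 − 28/350)·13.8²/28 = 0.0141889
  stratum Q4: (2350/7350)²·(1 − 502/2350)·20.1²/502 = 0.0646969
V̂(ȳ_st) = 0.237957
SE(ȳ_st) = √0.237957 = 0.487808

SE(ȳ_st) ≈ 0.488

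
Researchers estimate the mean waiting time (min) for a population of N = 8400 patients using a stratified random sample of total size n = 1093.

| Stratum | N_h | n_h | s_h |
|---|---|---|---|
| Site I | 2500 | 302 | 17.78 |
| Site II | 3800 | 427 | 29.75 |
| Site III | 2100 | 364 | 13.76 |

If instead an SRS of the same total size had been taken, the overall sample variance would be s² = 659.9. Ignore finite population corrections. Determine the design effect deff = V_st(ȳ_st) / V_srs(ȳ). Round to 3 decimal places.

V̂(ȳ_st) = Σ W_h² s_h²/n_h, with W_h = N_h/N and N = 8400:
  stratum Site I: (2500/8400)²·17.78²/302 = 0.092721
  stratum Site II: (3800/8400)²·29.75²/427 = 0.424184
  stratum Site III: (2100/8400)²·13.76²/364 = 0.0325099
V_st = 0.549415
V_srs = s²/n = 659.9/1093 = 0.603751
deff = V_st / V_srs = 0.549415/0.603751 = 0.9100

deff ≈ 0.910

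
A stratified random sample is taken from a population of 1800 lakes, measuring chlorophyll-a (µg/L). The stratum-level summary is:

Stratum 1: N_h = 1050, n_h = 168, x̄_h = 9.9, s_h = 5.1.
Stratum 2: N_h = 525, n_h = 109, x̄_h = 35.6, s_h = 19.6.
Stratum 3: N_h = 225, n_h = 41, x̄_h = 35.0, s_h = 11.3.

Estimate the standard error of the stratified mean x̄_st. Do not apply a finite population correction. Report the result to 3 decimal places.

SE(x̄_st) ≈ 0.633

V̂(x̄_st) = Σ W_h² s_h²/n_h, with W_h = N_h/N and N = 1800:
  stratum 1: (1050/1800)²·5.1²/168 = 0.0526823
  stratum 2: (525/1800)²·19.6²/109 = 0.299819
  stratum 3: (225/1800)²·11.3²/41 = 0.0486623
V̂(x̄_st) = 0.401164
SE(x̄_st) = √0.401164 = 0.633375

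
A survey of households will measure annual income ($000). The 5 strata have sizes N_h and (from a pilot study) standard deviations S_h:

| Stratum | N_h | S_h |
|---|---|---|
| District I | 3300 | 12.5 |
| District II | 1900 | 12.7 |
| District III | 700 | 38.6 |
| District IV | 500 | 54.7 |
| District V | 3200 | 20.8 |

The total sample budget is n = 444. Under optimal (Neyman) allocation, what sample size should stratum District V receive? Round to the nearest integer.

Neyman allocation: n_h = n · N_h S_h / Σ N_i S_i, with n = 444.
  stratum District I: N_h·S_h = 3300·12.5 = 41250.00
  stratum District II: N_h·S_h = 1900·12.7 = 24130.00
  stratum District III: N_h·S_h = 700·38.6 = 27020.00
  stratum District IV: N_h·S_h = 500·54.7 = 27350.00
  stratum District V: N_h·S_h = 3200·20.8 = 66560.00
Σ N_h S_h = 186310.00
n for stratum District V = 444·66560.00/186310.00 = 158.621 → 159

159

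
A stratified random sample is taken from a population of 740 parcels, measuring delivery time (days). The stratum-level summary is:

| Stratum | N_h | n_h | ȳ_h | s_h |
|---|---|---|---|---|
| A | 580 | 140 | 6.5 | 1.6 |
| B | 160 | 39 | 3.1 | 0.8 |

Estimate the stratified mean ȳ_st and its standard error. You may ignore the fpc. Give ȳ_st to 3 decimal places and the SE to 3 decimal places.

ȳ_st = Σ W_h ȳ_h = (580·6.5 + 160·3.1)/740 = 5.76486
V̂(ȳ_st) = Σ W_h² s_h²/n_h, with W_h = N_h/N and N = 740:
  stratum A: (580/740)²·1.6²/140 = 0.0112332
  stratum B: (160/740)²·0.8²/39 = 0.00076717
V̂(ȳ_st) = 0.0120004
SE(ȳ_st) = √0.0120004 = 0.109546

ȳ_st ≈ 5.765, SE ≈ 0.110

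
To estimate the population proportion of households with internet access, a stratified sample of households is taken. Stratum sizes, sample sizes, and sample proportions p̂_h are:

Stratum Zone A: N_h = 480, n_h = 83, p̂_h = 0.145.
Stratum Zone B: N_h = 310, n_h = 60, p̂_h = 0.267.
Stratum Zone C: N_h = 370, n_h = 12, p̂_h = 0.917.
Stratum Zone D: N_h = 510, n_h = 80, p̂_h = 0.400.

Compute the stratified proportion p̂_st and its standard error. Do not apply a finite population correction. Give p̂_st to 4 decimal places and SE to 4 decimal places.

N = 1670; stratum weights W_h = N_h/N.
p̂_st = Σ W_h p̂_h = (480·0.145 + 310·0.267 + 370·0.917 + 510·0.400)/1670 = 0.41656
V̂(p̂_st) = Σ W_h² p̂_h(1−p̂_h)/(n_h−1):
  stratum Zone A: (480/1670)²·0.145·0.855/82 = 0.000124902
  stratum Zone B: (310/1670)²·0.267·0.733/59 = 0.000114302
  stratum Zone C: (370/1670)²·0.917·0.083/11 = 0.000339645
  stratum Zone D: (510/1670)²·0.400·0.600/79 = 0.000283329
V̂(p̂_st) = 0.000862178; SE = √V̂ = 0.0293629

p̂_st ≈ 0.4166, SE ≈ 0.0294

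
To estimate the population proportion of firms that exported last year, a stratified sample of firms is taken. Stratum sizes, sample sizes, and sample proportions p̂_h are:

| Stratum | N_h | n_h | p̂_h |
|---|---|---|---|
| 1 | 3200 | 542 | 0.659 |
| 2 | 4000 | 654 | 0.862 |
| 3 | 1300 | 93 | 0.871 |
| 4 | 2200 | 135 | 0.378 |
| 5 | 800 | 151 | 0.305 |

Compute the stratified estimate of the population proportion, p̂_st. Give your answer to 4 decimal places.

N = 11500; stratum weights W_h = N_h/N.
p̂_st = Σ W_h p̂_h = (3200·0.659 + 4000·0.862 + 1300·0.871 + 2200·0.378 + 800·0.305)/11500 = 0.67519

p̂_st ≈ 0.6752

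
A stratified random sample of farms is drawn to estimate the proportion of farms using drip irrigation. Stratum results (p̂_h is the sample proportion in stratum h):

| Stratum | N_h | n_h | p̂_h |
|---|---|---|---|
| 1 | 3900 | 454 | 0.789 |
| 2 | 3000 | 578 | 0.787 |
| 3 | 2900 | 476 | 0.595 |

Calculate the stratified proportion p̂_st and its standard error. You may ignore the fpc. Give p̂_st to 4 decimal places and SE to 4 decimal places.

N = 9800; stratum weights W_h = N_h/N.
p̂_st = Σ W_h p̂_h = (3900·0.789 + 3000·0.787 + 2900·0.595)/9800 = 0.73098
V̂(p̂_st) = Σ W_h² p̂_h(1−p̂_h)/(n_h−1):
  stratum 1: (3900/9800)²·0.789·0.211/453 = 5.82021e-05
  stratum 2: (3000/9800)²·0.787·0.213/577 = 2.72251e-05
  stratum 3: (2900/9800)²·0.595·0.405/475 = 4.44245e-05
V̂(p̂_st) = 0.000129852; SE = √V̂ = 0.0113952

p̂_st ≈ 0.7310, SE ≈ 0.0114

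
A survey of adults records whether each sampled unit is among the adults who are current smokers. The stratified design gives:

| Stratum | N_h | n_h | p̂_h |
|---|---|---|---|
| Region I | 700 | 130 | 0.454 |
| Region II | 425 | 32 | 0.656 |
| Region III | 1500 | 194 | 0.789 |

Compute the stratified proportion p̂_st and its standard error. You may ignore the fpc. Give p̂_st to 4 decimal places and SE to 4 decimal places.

N = 2625; stratum weights W_h = N_h/N.
p̂_st = Σ W_h p̂_h = (700·0.454 + 425·0.656 + 1500·0.789)/2625 = 0.67813
V̂(p̂_st) = Σ W_h² p̂_h(1−p̂_h)/(n_h−1):
  stratum Region I: (700/2625)²·0.454·0.546/129 = 0.000136646
  stratum Region II: (425/2625)²·0.656·0.344/31 = 0.000190818
  stratum Region III: (1500/2625)²·0.789·0.211/193 = 0.000281661
V̂(p̂_st) = 0.000609125; SE = √V̂ = 0.0246804

p̂_st ≈ 0.6781, SE ≈ 0.0247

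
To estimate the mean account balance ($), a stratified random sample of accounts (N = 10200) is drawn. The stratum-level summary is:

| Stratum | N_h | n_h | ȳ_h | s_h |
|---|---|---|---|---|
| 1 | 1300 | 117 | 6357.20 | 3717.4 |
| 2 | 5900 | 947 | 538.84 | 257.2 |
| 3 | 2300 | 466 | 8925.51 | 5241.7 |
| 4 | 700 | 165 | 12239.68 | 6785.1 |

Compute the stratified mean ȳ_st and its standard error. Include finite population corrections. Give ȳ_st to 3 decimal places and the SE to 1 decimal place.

ȳ_st = Σ W_h ȳ_h = (1300·6357.20 + 5900·538.84 + 2300·8925.51 + 700·12239.68)/10200 = 3974.50637
V̂(ȳ_st) = Σ W_h² (1 − n_h/N_h) s_h²/n_h, with W_h = N_h/N and N = 10200:
  stratum 1: (1300/10200)²·(1 − 117/1300)·3717.4²/117 = 1745.9
  stratum 2: (5900/10200)²·(1 − 947/5900)·257.2²/947 = 19.6206
  stratum 3: (2300/10200)²·(1 − 466/2300)·5241.7²/466 = 2390.48
  stratum 4: (700/10200)²·(1 − 165/700)·6785.1²/165 = 1004.34
V̂(ȳ_st) = 5160.34
SE(ȳ_st) = √5160.34 = 71.8355

ȳ_st ≈ 3974.506, SE ≈ 71.8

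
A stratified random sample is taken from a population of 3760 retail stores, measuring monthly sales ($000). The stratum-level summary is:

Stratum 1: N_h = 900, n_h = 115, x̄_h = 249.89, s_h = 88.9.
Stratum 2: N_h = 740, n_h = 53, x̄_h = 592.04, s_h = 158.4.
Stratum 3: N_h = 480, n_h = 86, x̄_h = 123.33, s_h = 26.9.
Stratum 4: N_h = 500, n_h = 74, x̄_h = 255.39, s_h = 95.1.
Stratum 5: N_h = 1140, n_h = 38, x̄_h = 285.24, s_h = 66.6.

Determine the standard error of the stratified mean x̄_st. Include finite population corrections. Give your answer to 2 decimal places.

V̂(x̄_st) = Σ W_h² (1 − n_h/N_h) s_h²/n_h, with W_h = N_h/N and N = 3760:
  stratum 1: (900/3760)²·(1 − 115/900)·88.9²/115 = 3.43433
  stratum 2: (740/3760)²·(1 − 53/740)·158.4²/53 = 17.0234
  stratum 3: (480/3760)²·(1 − 86/480)·26.9²/86 = 0.112556
  stratum 4: (500/3760)²·(1 − 74/500)·95.1²/74 = 1.84134
  stratum 5: (1140/3760)²·(1 − 38/1140)·66.6²/38 = 10.3723
V̂(x̄_st) = 32.784
SE(x̄_st) = √32.784 = 5.72573

SE(x̄_st) ≈ 5.73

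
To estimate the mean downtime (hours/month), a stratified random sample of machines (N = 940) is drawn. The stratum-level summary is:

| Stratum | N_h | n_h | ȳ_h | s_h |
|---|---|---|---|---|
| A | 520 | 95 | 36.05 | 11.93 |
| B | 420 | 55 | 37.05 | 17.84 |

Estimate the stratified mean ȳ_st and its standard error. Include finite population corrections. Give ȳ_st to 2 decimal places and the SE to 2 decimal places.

ȳ_st ≈ 36.50, SE ≈ 1.17

ȳ_st = Σ W_h ȳ_h = (520·36.05 + 420·37.05)/940 = 36.49681
V̂(ȳ_st) = Σ W_h² (1 − n_h/N_h) s_h²/n_h, with W_h = N_h/N and N = 940:
  stratum A: (520/940)²·(1 − 95/520)·11.93²/95 = 0.374709
  stratum B: (420/940)²·(1 − 55/420)·17.84²/55 = 1.00395
V̂(ȳ_st) = 1.37866
SE(ȳ_st) = √1.37866 = 1.17416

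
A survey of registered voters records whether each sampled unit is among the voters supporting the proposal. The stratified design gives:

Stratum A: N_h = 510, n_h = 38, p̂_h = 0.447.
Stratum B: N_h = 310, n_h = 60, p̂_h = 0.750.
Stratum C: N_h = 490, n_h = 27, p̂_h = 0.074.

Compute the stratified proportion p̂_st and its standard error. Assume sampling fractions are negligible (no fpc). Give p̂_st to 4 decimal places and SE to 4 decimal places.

p̂_st ≈ 0.3792, SE ≈ 0.0395

N = 1310; stratum weights W_h = N_h/N.
p̂_st = Σ W_h p̂_h = (510·0.447 + 310·0.750 + 490·0.074)/1310 = 0.37918
V̂(p̂_st) = Σ W_h² p̂_h(1−p̂_h)/(n_h−1):
  stratum A: (510/1310)²·0.447·0.553/37 = 0.00101258
  stratum B: (310/1310)²·0.750·0.250/59 = 0.000177963
  stratum C: (490/1310)²·0.074·0.926/26 = 0.000368739
V̂(p̂_st) = 0.00155928; SE = √V̂ = 0.0394877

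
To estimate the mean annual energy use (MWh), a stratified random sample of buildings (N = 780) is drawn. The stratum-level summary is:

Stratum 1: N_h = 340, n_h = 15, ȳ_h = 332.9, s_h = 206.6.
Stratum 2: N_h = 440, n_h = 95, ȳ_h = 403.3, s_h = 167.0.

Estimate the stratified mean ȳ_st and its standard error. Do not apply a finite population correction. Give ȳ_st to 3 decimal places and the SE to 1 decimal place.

ȳ_st = Σ W_h ȳ_h = (340·332.9 + 440·403.3)/780 = 372.61282
V̂(ȳ_st) = Σ W_h² s_h²/n_h, with W_h = N_h/N and N = 780:
  stratum 1: (340/780)²·206.6²/15 = 540.677
  stratum 2: (440/780)²·167.0²/95 = 93.4169
V̂(ȳ_st) = 634.094
SE(ȳ_st) = √634.094 = 25.1812

ȳ_st ≈ 372.613, SE ≈ 25.2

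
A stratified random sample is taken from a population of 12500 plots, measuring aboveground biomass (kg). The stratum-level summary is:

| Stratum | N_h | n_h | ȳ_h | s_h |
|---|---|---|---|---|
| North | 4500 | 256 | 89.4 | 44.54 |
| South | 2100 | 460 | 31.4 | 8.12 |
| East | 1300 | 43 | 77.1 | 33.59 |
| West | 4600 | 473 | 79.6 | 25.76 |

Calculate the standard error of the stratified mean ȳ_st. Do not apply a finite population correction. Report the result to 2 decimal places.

SE(ȳ_st) ≈ 1.22

V̂(ȳ_st) = Σ W_h² s_h²/n_h, with W_h = N_h/N and N = 12500:
  stratum North: (4500/12500)²·44.54²/256 = 1.0043
  stratum South: (2100/12500)²·8.12²/460 = 0.00404551
  stratum East: (1300/12500)²·33.59²/43 = 0.283804
  stratum West: (4600/12500)²·25.76²/473 = 0.189988
V̂(ȳ_st) = 1.48214
SE(ȳ_st) = √1.48214 = 1.21743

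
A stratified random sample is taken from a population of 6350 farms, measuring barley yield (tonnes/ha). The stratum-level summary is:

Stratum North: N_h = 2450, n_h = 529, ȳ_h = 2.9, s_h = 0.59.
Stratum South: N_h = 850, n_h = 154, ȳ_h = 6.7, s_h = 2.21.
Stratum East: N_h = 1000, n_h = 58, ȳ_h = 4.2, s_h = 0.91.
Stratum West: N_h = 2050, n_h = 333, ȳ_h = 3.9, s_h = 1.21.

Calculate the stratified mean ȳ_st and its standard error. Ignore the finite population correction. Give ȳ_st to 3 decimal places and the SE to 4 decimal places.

ȳ_st = Σ W_h ȳ_h = (2450·2.9 + 850·6.7 + 1000·4.2 + 2050·3.9)/6350 = 3.93622
V̂(ȳ_st) = Σ W_h² s_h²/n_h, with W_h = N_h/N and N = 6350:
  stratum North: (2450/6350)²·0.59²/529 = 9.79565e-05
  stratum South: (850/6350)²·2.21²/154 = 0.000568269
  stratum East: (1000/6350)²·0.91²/58 = 0.000354085
  stratum West: (2050/6350)²·1.21²/333 = 0.000458233
V̂(ȳ_st) = 0.00147854
SE(ȳ_st) = √0.00147854 = 0.0384518

ȳ_st ≈ 3.936, SE ≈ 0.0385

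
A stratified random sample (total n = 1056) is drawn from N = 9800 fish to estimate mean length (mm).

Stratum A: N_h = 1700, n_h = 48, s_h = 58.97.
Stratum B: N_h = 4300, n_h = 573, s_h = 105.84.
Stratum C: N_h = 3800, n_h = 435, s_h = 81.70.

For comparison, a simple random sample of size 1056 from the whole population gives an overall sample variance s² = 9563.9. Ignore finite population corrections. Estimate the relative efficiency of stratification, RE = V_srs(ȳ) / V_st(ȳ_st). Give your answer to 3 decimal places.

RE ≈ 1.098

V̂(ȳ_st) = Σ W_h² s_h²/n_h, with W_h = N_h/N and N = 9800:
  stratum A: (1700/9800)²·58.97²/48 = 2.18005
  stratum B: (4300/9800)²·105.84²/573 = 3.76383
  stratum C: (3800/9800)²·81.70²/435 = 2.30712
V_st = 8.251
V_srs = s²/n = 9563.9/1056 = 9.05672
Relative efficiency = V_srs / V_st = 9.05672/8.251 = 1.0977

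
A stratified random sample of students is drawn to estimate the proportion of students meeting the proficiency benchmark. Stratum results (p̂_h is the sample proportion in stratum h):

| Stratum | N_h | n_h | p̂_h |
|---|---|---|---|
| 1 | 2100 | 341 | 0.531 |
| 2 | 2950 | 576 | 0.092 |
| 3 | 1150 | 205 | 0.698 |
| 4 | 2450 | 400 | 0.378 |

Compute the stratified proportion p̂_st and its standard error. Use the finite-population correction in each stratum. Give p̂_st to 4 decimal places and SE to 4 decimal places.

N = 8650; stratum weights W_h = N_h/N.
p̂_st = Σ W_h p̂_h = (2100·0.531 + 2950·0.092 + 1150·0.698 + 2450·0.378)/8650 = 0.36015
V̂(p̂_st) = Σ W_h² (1 − n_h/N_h) p̂_h(1−p̂_h)/(n_h−1):
  stratum 1: (2100/8650)²·(1 − 341/2100)·0.531·0.469/340 = 3.61611e-05
  stratum 2: (2950/8650)²·(1 − 576/2950)·0.092·0.908/575 = 1.3598e-05
  stratum 3: (1150/8650)²·(1 − 205/1150)·0.698·0.302/204 = 1.50082e-05
  stratum 4: (2450/8650)²·(1 − 400/2450)·0.378·0.622/399 = 3.95546e-05
V̂(p̂_st) = 0.000104322; SE = √V̂ = 0.0102138

p̂_st ≈ 0.3602, SE ≈ 0.0102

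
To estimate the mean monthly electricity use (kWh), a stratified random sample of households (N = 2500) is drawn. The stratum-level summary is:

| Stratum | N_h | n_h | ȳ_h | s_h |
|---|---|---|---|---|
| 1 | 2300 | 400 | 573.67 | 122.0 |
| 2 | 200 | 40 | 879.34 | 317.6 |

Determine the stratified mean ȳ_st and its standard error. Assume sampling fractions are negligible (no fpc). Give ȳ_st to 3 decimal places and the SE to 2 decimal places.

ȳ_st = Σ W_h ȳ_h = (2300·573.67 + 200·879.34)/2500 = 598.12360
V̂(ȳ_st) = Σ W_h² s_h²/n_h, with W_h = N_h/N and N = 2500:
  stratum 1: (2300/2500)²·122.0²/400 = 31.4945
  stratum 2: (200/2500)²·317.6²/40 = 16.1392
V̂(ȳ_st) = 47.6337
SE(ȳ_st) = √47.6337 = 6.90172

ȳ_st ≈ 598.124, SE ≈ 6.90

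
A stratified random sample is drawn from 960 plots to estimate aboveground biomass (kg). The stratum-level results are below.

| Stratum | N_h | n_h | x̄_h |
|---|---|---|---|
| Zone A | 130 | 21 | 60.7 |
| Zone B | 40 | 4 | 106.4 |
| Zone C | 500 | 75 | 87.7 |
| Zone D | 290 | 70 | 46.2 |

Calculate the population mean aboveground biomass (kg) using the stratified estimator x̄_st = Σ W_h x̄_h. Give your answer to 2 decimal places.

x̄_st ≈ 72.29

N = Σ N_h = 960. Stratum weights W_h = N_h/N.
x̄_st = (130·60.7 + 40·106.4 + 500·87.7 + 290·46.2) / 960 = 72.2865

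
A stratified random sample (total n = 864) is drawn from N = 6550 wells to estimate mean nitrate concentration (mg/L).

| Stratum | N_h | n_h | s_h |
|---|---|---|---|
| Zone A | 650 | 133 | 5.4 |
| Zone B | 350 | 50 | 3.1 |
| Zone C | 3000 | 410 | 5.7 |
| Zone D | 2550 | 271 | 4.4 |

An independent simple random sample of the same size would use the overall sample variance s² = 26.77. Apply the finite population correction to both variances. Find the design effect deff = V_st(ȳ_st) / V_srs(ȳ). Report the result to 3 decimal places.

V̂(ȳ_st) = Σ W_h² (1 − n_h/N_h) s_h²/n_h, with W_h = N_h/N and N = 6550:
  stratum Zone A: (650/6550)²·(1 − 133/650)·5.4²/133 = 0.00171734
  stratum Zone B: (350/6550)²·(1 − 50/350)·3.1²/50 = 0.000470392
  stratum Zone C: (3000/6550)²·(1 − 410/3000)·5.7²/410 = 0.0143517
  stratum Zone D: (2550/6550)²·(1 − 271/2550)·4.4²/271 = 0.00967694
V_st = 0.0262164
V_srs = (1 − 864/6550)·26.77/864 = 0.0268968
deff = V_st / V_srs = 0.0262164/0.0268968 = 0.9747

deff ≈ 0.975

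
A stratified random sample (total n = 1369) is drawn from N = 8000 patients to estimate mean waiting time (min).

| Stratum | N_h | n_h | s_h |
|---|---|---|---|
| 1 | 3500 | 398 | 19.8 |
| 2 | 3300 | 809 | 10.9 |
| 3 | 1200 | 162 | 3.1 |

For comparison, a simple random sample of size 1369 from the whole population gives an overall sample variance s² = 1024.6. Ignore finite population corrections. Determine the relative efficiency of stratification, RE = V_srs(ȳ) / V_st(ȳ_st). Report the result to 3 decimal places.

RE ≈ 3.483

V̂(ȳ_st) = Σ W_h² s_h²/n_h, with W_h = N_h/N and N = 8000:
  stratum 1: (3500/8000)²·19.8²/398 = 0.18854
  stratum 2: (3300/8000)²·10.9²/809 = 0.0249892
  stratum 3: (1200/8000)²·3.1²/162 = 0.00133472
V_st = 0.214864
V_srs = s²/n = 1024.6/1369 = 0.74843
Relative efficiency = V_srs / V_st = 0.74843/0.214864 = 3.4833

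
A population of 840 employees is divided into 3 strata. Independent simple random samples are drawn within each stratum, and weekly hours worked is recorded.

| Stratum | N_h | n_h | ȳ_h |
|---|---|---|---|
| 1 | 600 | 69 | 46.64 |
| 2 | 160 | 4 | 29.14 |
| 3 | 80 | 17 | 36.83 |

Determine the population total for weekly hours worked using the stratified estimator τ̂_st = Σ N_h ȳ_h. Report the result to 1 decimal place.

τ̂_st ≈ 35592.8

τ̂_st = Σ N_h ȳ_h = 600·46.64 + 160·29.14 + 80·36.83 = 35592.8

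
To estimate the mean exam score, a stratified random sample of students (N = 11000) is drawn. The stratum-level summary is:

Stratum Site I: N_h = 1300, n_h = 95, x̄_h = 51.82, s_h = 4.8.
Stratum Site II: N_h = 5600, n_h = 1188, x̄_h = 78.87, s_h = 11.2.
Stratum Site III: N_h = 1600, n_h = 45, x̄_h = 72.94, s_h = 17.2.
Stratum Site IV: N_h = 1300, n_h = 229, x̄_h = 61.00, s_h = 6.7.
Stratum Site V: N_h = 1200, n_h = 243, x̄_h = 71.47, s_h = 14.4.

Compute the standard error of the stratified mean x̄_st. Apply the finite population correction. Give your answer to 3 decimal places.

SE(x̄_st) ≈ 0.413

V̂(x̄_st) = Σ W_h² (1 − n_h/N_h) s_h²/n_h, with W_h = N_h/N and N = 11000:
  stratum Site I: (1300/11000)²·(1 − 95/1300)·4.8²/95 = 0.00313981
  stratum Site II: (5600/11000)²·(1 − 1188/5600)·11.2²/1188 = 0.0215604
  stratum Site III: (1600/11000)²·(1 − 45/1600)·17.2²/45 = 0.135179
  stratum Site IV: (1300/11000)²·(1 − 229/1300)·6.7²/229 = 0.0022556
  stratum Site V: (1200/11000)²·(1 − 243/1200)·14.4²/243 = 0.00809891
V̂(x̄_st) = 0.170234
SE(x̄_st) = √0.170234 = 0.412594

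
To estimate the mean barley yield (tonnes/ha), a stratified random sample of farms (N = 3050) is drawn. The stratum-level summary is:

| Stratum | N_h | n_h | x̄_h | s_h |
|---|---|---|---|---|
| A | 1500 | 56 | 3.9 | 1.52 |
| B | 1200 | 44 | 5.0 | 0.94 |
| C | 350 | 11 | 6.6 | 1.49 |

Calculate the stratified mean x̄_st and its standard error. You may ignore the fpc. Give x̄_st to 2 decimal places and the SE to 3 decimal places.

x̄_st ≈ 4.64, SE ≈ 0.125

x̄_st = Σ W_h x̄_h = (1500·3.9 + 1200·5.0 + 350·6.6)/3050 = 4.64262
V̂(x̄_st) = Σ W_h² s_h²/n_h, with W_h = N_h/N and N = 3050:
  stratum A: (1500/3050)²·1.52²/56 = 0.00997888
  stratum B: (1200/3050)²·0.94²/44 = 0.00310861
  stratum C: (350/3050)²·1.49²/11 = 0.00265776
V̂(x̄_st) = 0.0157453
SE(x̄_st) = √0.0157453 = 0.12548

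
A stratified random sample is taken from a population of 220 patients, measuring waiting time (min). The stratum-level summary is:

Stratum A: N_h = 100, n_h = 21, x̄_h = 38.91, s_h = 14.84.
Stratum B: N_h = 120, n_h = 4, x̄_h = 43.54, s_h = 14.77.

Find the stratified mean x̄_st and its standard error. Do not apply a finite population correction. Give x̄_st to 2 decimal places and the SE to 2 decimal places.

x̄_st ≈ 41.44, SE ≈ 4.29

x̄_st = Σ W_h x̄_h = (100·38.91 + 120·43.54)/220 = 41.43545
V̂(x̄_st) = Σ W_h² s_h²/n_h, with W_h = N_h/N and N = 220:
  stratum A: (100/220)²·14.84²/21 = 2.16672
  stratum B: (120/220)²·14.77²/4 = 16.2262
V̂(x̄_st) = 18.393
SE(x̄_st) = √18.393 = 4.2887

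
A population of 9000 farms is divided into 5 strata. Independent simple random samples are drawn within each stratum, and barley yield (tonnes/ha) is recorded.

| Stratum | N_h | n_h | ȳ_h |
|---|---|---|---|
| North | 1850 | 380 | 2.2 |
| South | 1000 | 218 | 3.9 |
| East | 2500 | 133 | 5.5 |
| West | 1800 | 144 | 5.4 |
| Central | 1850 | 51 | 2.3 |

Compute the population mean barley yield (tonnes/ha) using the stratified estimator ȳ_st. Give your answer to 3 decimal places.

N = Σ N_h = 9000. Stratum weights W_h = N_h/N.
ȳ_st = (1850·2.2 + 1000·3.9 + 2500·5.5 + 1800·5.4 + 1850·2.3) / 9000 = 3.96611

ȳ_st ≈ 3.966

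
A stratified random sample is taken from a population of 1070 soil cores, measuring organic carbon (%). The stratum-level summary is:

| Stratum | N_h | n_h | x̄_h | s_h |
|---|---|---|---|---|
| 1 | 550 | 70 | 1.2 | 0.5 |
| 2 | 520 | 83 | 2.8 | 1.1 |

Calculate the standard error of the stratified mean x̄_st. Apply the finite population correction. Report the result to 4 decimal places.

SE(x̄_st) ≈ 0.0610

V̂(x̄_st) = Σ W_h² (1 − n_h/N_h) s_h²/n_h, with W_h = N_h/N and N = 1070:
  stratum 1: (550/1070)²·(1 − 70/550)·0.5²/70 = 0.000823528
  stratum 2: (520/1070)²·(1 − 83/520)·1.1²/83 = 0.00289351
V̂(x̄_st) = 0.00371703
SE(x̄_st) = √0.00371703 = 0.0609675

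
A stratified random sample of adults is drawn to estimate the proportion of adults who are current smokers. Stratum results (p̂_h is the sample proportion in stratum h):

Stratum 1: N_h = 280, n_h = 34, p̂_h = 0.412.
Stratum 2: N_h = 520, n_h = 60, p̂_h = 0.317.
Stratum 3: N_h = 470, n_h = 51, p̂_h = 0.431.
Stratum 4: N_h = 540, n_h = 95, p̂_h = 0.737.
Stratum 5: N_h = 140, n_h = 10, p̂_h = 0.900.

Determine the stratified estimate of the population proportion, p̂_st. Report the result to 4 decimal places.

N = 1950; stratum weights W_h = N_h/N.
p̂_st = Σ W_h p̂_h = (280·0.412 + 520·0.317 + 470·0.431 + 540·0.737 + 140·0.900)/1950 = 0.51628

p̂_st ≈ 0.5163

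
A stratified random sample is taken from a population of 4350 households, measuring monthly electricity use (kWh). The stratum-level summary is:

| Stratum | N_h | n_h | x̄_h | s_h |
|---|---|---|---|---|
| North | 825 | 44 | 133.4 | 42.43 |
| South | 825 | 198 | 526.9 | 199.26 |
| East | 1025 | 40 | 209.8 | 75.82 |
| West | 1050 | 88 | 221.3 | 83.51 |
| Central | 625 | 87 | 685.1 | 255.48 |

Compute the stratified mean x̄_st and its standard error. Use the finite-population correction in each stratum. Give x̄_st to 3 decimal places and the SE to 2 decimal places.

x̄_st = Σ W_h x̄_h = (825·133.4 + 825·526.9 + 1025·209.8 + 1050·221.3 + 625·685.1)/4350 = 326.51609
V̂(x̄_st) = Σ W_h² (1 − n_h/N_h) s_h²/n_h, with W_h = N_h/N and N = 4350:
  stratum North: (825/4350)²·(1 − 44/825)·42.43²/44 = 1.39322
  stratum South: (825/4350)²·(1 − 198/825)·199.26²/198 = 5.48174
  stratum East: (1025/4350)²·(1 − 40/1025)·75.82²/40 = 7.66812
  stratum West: (1050/4350)²·(1 − 88/1050)·83.51²/88 = 4.23039
  stratum Central: (625/4350)²·(1 − 87/625)·255.48²/87 = 13.3315
V̂(x̄_st) = 32.1049
SE(x̄_st) = √32.1049 = 5.66612

x̄_st ≈ 326.516, SE ≈ 5.67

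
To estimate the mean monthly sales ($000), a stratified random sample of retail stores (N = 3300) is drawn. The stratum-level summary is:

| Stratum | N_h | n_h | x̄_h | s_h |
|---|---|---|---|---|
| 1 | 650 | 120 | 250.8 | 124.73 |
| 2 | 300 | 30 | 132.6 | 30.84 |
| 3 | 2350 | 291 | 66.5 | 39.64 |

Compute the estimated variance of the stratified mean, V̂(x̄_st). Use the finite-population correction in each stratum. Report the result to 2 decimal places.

V̂(x̄_st) ≈ 6.74

V̂(x̄_st) = Σ W_h² (1 − n_h/N_h) s_h²/n_h, with W_h = N_h/N and N = 3300:
  stratum 1: (650/3300)²·(1 − 120/650)·124.73²/120 = 4.1013
  stratum 2: (300/3300)²·(1 − 30/300)·30.84²/30 = 0.235811
  stratum 3: (2350/3300)²·(1 − 291/2350)·39.64²/291 = 2.39922
V̂(x̄_st) = 6.73634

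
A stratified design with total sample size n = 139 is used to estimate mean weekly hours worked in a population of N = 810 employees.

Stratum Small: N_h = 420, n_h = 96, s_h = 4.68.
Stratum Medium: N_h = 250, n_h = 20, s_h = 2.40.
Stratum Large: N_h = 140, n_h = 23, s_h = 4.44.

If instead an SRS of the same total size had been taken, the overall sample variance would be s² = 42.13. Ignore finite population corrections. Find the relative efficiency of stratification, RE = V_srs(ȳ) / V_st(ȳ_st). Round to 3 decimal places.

V̂(ȳ_st) = Σ W_h² s_h²/n_h, with W_h = N_h/N and N = 810:
  stratum Small: (420/810)²·4.68²/96 = 0.0613407
  stratum Medium: (250/810)²·2.40²/20 = 0.0274348
  stratum Large: (140/810)²·4.44²/23 = 0.025605
V_st = 0.114381
V_srs = s²/n = 42.13/139 = 0.303094
Relative efficiency = V_srs / V_st = 0.303094/0.114381 = 2.6499

RE ≈ 2.650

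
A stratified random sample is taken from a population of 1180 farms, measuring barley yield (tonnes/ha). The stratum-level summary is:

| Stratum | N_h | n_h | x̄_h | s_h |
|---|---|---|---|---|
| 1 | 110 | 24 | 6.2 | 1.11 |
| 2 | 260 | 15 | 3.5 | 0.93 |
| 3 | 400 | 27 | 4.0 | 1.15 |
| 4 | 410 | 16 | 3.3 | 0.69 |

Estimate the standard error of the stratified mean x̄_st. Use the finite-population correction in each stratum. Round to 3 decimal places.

SE(x̄_st) ≈ 0.108

V̂(x̄_st) = Σ W_h² (1 − n_h/N_h) s_h²/n_h, with W_h = N_h/N and N = 1180:
  stratum 1: (110/1180)²·(1 − 24/110)·1.11²/24 = 0.000348788
  stratum 2: (260/1180)²·(1 − 15/260)·0.93²/15 = 0.00263785
  stratum 3: (400/1180)²·(1 − 27/400)·1.15²/27 = 0.00524852
  stratum 4: (410/1180)²·(1 − 16/410)·0.69²/16 = 0.00345219
V̂(x̄_st) = 0.0116873
SE(x̄_st) = √0.0116873 = 0.108108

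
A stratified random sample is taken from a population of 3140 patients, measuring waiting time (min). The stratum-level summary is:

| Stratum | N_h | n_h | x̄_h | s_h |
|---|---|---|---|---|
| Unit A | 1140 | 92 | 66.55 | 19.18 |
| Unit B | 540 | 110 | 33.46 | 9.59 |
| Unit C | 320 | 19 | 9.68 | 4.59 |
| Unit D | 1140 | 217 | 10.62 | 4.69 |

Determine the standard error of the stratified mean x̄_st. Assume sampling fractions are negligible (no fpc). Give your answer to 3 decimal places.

V̂(x̄_st) = Σ W_h² s_h²/n_h, with W_h = N_h/N and N = 3140:
  stratum Unit A: (1140/3140)²·19.18²/92 = 0.52706
  stratum Unit B: (540/3140)²·9.59²/110 = 0.0247271
  stratum Unit C: (320/3140)²·4.59²/19 = 0.0115163
  stratum Unit D: (1140/3140)²·4.69²/217 = 0.0133609
V̂(x̄_st) = 0.576664
SE(x̄_st) = √0.576664 = 0.759384

SE(x̄_st) ≈ 0.759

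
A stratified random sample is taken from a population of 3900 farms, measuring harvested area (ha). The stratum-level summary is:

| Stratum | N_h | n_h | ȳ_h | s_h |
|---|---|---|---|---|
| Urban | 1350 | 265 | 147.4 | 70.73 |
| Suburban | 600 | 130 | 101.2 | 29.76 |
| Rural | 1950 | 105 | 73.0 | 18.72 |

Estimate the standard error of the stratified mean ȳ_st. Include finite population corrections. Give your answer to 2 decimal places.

SE(ȳ_st) ≈ 1.65

V̂(ȳ_st) = Σ W_h² (1 − n_h/N_h) s_h²/n_h, with W_h = N_h/N and N = 3900:
  stratum Urban: (1350/3900)²·(1 − 265/1350)·70.73²/265 = 1.81801
  stratum Suburban: (600/3900)²·(1 − 130/600)·29.76²/130 = 0.126311
  stratum Rural: (1950/3900)²·(1 − 105/1950)·18.72²/105 = 0.789449
V̂(ȳ_st) = 2.73377
SE(ȳ_st) = √2.73377 = 1.65341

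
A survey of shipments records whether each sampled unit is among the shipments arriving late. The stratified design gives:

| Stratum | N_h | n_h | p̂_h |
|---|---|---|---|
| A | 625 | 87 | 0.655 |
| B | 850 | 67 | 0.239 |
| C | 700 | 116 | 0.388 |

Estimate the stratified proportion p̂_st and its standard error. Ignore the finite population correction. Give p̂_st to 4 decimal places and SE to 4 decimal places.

N = 2175; stratum weights W_h = N_h/N.
p̂_st = Σ W_h p̂_h = (625·0.655 + 850·0.239 + 700·0.388)/2175 = 0.40649
V̂(p̂_st) = Σ W_h² p̂_h(1−p̂_h)/(n_h−1):
  stratum A: (625/2175)²·0.655·0.345/86 = 0.000216972
  stratum B: (850/2175)²·0.239·0.761/66 = 0.00042088
  stratum C: (700/2175)²·0.388·0.612/115 = 0.000213876
V̂(p̂_st) = 0.000851728; SE = √V̂ = 0.0291844

p̂_st ≈ 0.4065, SE ≈ 0.0292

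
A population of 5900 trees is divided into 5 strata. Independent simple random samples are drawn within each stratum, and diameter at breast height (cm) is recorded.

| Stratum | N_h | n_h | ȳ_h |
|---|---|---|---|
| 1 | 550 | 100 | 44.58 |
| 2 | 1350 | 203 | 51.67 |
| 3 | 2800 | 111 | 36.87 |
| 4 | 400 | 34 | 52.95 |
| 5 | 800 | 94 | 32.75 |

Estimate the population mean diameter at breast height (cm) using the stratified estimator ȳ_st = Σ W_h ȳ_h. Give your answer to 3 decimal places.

N = Σ N_h = 5900. Stratum weights W_h = N_h/N.
ȳ_st = (550·44.58 + 1350·51.67 + 2800·36.87 + 400·52.95 + 800·32.75) / 5900 = 41.50669

ȳ_st ≈ 41.507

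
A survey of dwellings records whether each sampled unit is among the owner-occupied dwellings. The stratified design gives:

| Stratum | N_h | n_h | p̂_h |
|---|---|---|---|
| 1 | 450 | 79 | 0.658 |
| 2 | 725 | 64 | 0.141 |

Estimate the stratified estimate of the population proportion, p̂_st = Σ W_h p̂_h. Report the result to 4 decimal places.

N = 1175; stratum weights W_h = N_h/N.
p̂_st = Σ W_h p̂_h = (450·0.658 + 725·0.141)/1175 = 0.33900

p̂_st ≈ 0.3390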